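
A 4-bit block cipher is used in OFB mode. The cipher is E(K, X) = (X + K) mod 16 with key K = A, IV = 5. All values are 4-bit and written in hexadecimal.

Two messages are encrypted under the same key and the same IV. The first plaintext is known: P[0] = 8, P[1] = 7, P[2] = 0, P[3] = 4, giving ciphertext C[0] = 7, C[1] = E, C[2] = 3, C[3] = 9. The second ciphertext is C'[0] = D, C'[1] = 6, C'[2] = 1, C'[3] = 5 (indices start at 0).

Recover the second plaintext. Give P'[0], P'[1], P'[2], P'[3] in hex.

In OFB with a reused IV, both messages share the same keystream S_i, so C_i ⊕ C'_i = P_i ⊕ P'_i and thus P'_i = P_i ⊕ C_i ⊕ C'_i.
P'[0]: 8 ⊕ 7 ⊕ D = 2.
P'[1]: 7 ⊕ E ⊕ 6 = F.
P'[2]: 0 ⊕ 3 ⊕ 1 = 2.
P'[3]: 4 ⊕ 9 ⊕ 5 = 8.

P'[0] = 2, P'[1] = F, P'[2] = 2, P'[3] = 8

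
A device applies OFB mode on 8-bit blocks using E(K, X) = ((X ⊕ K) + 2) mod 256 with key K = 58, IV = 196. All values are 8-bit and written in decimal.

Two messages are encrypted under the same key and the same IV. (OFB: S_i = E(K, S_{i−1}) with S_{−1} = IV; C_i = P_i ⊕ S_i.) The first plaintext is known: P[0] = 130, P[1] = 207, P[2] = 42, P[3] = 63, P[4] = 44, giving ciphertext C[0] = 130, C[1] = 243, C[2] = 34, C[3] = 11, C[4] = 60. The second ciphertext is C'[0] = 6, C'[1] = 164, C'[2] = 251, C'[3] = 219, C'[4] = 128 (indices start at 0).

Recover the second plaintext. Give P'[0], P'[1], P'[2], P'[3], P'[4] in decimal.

P'[0] = 6, P'[1] = 152, P'[2] = 243, P'[3] = 239, P'[4] = 144

In OFB with a reused IV, both messages share the same keystream S_i, so C_i ⊕ C'_i = P_i ⊕ P'_i and thus P'_i = P_i ⊕ C_i ⊕ C'_i.
P'[0]: 130 ⊕ 130 ⊕ 6 = 6.
P'[1]: 207 ⊕ 243 ⊕ 164 = 152.
P'[2]: 42 ⊕ 34 ⊕ 251 = 243.
P'[3]: 63 ⊕ 11 ⊕ 219 = 239.
P'[4]: 44 ⊕ 60 ⊕ 128 = 144.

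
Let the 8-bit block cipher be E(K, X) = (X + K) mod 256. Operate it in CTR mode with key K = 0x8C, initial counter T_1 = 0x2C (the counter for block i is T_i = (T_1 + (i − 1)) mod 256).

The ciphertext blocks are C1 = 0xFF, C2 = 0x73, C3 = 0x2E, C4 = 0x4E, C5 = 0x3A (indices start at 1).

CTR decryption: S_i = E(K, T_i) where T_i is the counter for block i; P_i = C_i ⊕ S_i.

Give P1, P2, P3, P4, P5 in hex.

P1: T = 0x2C, S = E(K, T) = 0xB8; 0xFF ⊕ 0xB8 = 0x47.
P2: T = 0x2D, S = E(K, T) = 0xB9; 0x73 ⊕ 0xB9 = 0xCA.
P3: T = 0x2E, S = E(K, T) = 0xBA; 0x2E ⊕ 0xBA = 0x94.
P4: T = 0x2F, S = E(K, T) = 0xBB; 0x4E ⊕ 0xBB = 0xF5.
P5: T = 0x30, S = E(K, T) = 0xBC; 0x3A ⊕ 0xBC = 0x86.

P1 = 0x47, P2 = 0xCA, P3 = 0x94, P4 = 0xF5, P5 = 0x86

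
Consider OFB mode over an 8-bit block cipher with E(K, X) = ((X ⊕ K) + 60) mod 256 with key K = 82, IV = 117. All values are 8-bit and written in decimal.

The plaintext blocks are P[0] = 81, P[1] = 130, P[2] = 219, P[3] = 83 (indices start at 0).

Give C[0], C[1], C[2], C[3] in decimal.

C[0] = 50, C[1] = 239, C[2] = 160, C[3] = 54

OFB encryption: S_i = E(K, S_{i−1}) with S_{−1} = IV; C_i = P_i ⊕ S_i.
C[0]: S = E(K, 117) = 99; 81 ⊕ 99 = 50.
C[1]: S = E(K, 99) = 109; 130 ⊕ 109 = 239.
C[2]: S = E(K, 109) = 123; 219 ⊕ 123 = 160.
C[3]: S = E(K, 123) = 101; 83 ⊕ 101 = 54.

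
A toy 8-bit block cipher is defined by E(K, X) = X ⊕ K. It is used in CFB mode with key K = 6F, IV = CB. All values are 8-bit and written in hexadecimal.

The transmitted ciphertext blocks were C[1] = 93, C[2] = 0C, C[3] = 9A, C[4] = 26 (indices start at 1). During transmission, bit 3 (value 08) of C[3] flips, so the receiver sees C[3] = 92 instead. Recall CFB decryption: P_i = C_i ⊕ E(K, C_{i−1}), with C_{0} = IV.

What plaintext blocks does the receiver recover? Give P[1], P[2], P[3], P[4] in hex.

P[1] = 37, P[2] = F0, P[3] = F1, P[4] = DB

Only C[3] changed, to 92. In CFB, a change in C_i flips the same bit in P_i and garbles P_{i+1}. Decrypting the received ciphertext:
P[1]: E(K, CB) = A4; 93 ⊕ A4 = 37.
P[2]: E(K, 93) = FC; 0C ⊕ FC = F0.
P[3]: E(K, 0C) = 63; 92 ⊕ 63 = F1.
P[4]: E(K, 92) = FD; 26 ⊕ FD = DB.
Blocks that differ from the original plaintext: P[3], P[4].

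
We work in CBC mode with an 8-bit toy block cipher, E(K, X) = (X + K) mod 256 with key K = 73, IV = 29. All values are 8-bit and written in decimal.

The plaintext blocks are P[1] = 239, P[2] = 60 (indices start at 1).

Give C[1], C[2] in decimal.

C[1] = 59, C[2] = 80

CBC encryption: C_i = E(K, P_i ⊕ C_{i−1}), with C_{0} = IV.
C[1]: P[1] ⊕ 29 = 242; E(K, 242) = 59.
C[2]: P[2] ⊕ 59 = 7; E(K, 7) = 80.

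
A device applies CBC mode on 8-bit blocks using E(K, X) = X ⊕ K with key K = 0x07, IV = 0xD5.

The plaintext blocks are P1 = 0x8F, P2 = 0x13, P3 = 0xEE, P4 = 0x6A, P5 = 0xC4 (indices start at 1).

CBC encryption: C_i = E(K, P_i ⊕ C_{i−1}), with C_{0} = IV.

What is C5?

C5 = 0x0E

C1: P1 ⊕ 0xD5 = 0x5A; E(K, 0x5A) = 0x5D.
C2: P2 ⊕ 0x5D = 0x4E; E(K, 0x4E) = 0x49.
C3: P3 ⊕ 0x49 = 0xA7; E(K, 0xA7) = 0xA0.
C4: P4 ⊕ 0xA0 = 0xCA; E(K, 0xCA) = 0xCD.
C5: P5 ⊕ 0xCD = 0x09; E(K, 0x09) = 0x0E.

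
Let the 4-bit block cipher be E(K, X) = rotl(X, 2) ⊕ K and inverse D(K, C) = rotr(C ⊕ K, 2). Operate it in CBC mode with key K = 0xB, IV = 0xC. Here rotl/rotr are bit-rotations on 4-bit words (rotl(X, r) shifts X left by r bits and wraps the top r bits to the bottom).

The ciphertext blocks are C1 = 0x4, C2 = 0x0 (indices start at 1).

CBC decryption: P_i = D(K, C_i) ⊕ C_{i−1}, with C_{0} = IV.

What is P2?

P2 = 0xA

P2: D(K, 0x0) = 0xE; 0xE ⊕ 0x4 = 0xA.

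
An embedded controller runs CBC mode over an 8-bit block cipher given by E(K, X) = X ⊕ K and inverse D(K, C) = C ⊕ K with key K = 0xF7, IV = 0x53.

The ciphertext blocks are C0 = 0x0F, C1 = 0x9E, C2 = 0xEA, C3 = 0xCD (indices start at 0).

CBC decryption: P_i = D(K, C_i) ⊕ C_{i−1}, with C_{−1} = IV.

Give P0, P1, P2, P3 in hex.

P0: D(K, 0x0F) = 0xF8; 0xF8 ⊕ 0x53 = 0xAB.
P1: D(K, 0x9E) = 0x69; 0x69 ⊕ 0x0F = 0x66.
P2: D(K, 0xEA) = 0x1D; 0x1D ⊕ 0x9E = 0x83.
P3: D(K, 0xCD) = 0x3A; 0x3A ⊕ 0xEA = 0xD0.

P0 = 0xAB, P1 = 0x66, P2 = 0x83, P3 = 0xD0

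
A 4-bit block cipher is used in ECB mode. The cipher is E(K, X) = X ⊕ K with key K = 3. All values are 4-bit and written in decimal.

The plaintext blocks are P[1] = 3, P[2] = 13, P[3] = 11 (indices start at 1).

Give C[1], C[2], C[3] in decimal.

C[1] = 0, C[2] = 14, C[3] = 8

ECB encryption: C_i = E(K, P_i).
C[1]: E(K, 3) = 0.
C[2]: E(K, 13) = 14.
C[3]: E(K, 11) = 8.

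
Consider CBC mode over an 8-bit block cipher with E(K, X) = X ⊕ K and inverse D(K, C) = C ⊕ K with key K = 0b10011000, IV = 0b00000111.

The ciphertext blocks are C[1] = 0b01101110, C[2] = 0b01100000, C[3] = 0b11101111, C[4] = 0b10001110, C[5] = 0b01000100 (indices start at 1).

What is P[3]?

P[3] = 0b00010111

CBC decryption: P_i = D(K, C_i) ⊕ C_{i−1}, with C_{0} = IV.
P[3]: D(K, 0b11101111) = 0b01110111; 0b01110111 ⊕ 0b01100000 = 0b00010111.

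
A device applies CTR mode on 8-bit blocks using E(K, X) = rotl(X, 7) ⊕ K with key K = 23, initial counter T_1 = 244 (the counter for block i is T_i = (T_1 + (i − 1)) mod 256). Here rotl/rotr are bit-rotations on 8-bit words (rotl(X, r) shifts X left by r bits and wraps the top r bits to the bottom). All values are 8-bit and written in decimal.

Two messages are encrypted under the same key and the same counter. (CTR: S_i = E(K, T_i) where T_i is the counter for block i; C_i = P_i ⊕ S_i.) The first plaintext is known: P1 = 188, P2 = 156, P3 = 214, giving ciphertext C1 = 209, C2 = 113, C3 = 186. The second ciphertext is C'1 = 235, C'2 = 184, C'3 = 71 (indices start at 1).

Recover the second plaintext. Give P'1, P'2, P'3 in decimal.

P'1 = 134, P'2 = 85, P'3 = 43

In CTR with a reused counter, both messages share the same keystream S_i, so C_i ⊕ C'_i = P_i ⊕ P'_i and thus P'_i = P_i ⊕ C_i ⊕ C'_i.
P'1: 188 ⊕ 209 ⊕ 235 = 134.
P'2: 156 ⊕ 113 ⊕ 184 = 85.
P'3: 214 ⊕ 186 ⊕ 71 = 43.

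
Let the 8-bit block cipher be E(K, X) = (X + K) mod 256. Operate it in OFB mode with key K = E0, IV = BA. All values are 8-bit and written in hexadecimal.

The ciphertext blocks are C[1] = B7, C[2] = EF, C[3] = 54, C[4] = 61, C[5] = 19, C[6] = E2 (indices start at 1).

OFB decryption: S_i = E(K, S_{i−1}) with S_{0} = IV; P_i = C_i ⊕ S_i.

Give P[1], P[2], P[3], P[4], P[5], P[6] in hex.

P[1]: S = E(K, BA) = 9A; B7 ⊕ 9A = 2D.
P[2]: S = E(K, 9A) = 7A; EF ⊕ 7A = 95.
P[3]: S = E(K, 7A) = 5A; 54 ⊕ 5A = 0E.
P[4]: S = E(K, 5A) = 3A; 61 ⊕ 3A = 5B.
P[5]: S = E(K, 3A) = 1A; 19 ⊕ 1A = 03.
P[6]: S = E(K, 1A) = FA; E2 ⊕ FA = 18.

P[1] = 2D, P[2] = 95, P[3] = 0E, P[4] = 5B, P[5] = 03, P[6] = 18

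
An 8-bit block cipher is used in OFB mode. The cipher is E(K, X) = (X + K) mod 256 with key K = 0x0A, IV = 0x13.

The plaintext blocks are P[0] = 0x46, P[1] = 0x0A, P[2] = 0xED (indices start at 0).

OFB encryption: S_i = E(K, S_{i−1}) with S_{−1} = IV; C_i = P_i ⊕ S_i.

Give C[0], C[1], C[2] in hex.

C[0]: S = E(K, 0x13) = 0x1D; 0x46 ⊕ 0x1D = 0x5B.
C[1]: S = E(K, 0x1D) = 0x27; 0x0A ⊕ 0x27 = 0x2D.
C[2]: S = E(K, 0x27) = 0x31; 0xED ⊕ 0x31 = 0xDC.

C[0] = 0x5B, C[1] = 0x2D, C[2] = 0xDC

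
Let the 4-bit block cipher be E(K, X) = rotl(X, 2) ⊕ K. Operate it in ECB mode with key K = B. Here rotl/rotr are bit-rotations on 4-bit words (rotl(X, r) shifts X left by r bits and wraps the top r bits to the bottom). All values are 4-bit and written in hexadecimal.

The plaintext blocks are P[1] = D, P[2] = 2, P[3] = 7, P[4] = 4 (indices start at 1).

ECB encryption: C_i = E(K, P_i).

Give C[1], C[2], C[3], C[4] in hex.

C[1] = C, C[2] = 3, C[3] = 6, C[4] = A

C[1]: E(K, D) = C.
C[2]: E(K, 2) = 3.
C[3]: E(K, 7) = 6.
C[4]: E(K, 4) = A.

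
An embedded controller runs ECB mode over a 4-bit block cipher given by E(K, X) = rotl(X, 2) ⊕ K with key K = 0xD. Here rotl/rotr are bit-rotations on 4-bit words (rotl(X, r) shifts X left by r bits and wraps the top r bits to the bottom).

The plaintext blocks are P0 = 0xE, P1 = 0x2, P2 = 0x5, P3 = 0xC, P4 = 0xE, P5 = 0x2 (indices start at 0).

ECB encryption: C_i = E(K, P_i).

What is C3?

C3: E(K, 0xC) = 0xE.

C3 = 0xE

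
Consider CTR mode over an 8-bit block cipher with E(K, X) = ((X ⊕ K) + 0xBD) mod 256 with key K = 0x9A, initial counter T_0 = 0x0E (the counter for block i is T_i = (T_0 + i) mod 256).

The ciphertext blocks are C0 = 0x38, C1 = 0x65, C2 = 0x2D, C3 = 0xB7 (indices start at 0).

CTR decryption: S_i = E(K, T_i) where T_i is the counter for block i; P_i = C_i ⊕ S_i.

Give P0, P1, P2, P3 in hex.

P0: T = 0x0E, S = E(K, T) = 0x51; 0x38 ⊕ 0x51 = 0x69.
P1: T = 0x0F, S = E(K, T) = 0x52; 0x65 ⊕ 0x52 = 0x37.
P2: T = 0x10, S = E(K, T) = 0x47; 0x2D ⊕ 0x47 = 0x6A.
P3: T = 0x11, S = E(K, T) = 0x48; 0xB7 ⊕ 0x48 = 0xFF.

P0 = 0x69, P1 = 0x37, P2 = 0x6A, P3 = 0xFF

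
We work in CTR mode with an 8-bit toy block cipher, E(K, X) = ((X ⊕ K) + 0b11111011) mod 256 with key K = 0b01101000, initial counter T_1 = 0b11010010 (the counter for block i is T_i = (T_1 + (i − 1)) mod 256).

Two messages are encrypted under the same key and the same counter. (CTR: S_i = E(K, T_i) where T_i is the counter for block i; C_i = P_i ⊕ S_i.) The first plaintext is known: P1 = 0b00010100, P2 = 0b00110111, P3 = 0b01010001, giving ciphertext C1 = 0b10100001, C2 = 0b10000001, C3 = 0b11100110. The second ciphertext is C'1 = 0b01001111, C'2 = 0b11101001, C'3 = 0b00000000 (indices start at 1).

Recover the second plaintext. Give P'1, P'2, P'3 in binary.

P'1 = 0b11111010, P'2 = 0b01011111, P'3 = 0b10110111

In CTR with a reused counter, both messages share the same keystream S_i, so C_i ⊕ C'_i = P_i ⊕ P'_i and thus P'_i = P_i ⊕ C_i ⊕ C'_i.
P'1: 0b00010100 ⊕ 0b10100001 ⊕ 0b01001111 = 0b11111010.
P'2: 0b00110111 ⊕ 0b10000001 ⊕ 0b11101001 = 0b01011111.
P'3: 0b01010001 ⊕ 0b11100110 ⊕ 0b00000000 = 0b10110111.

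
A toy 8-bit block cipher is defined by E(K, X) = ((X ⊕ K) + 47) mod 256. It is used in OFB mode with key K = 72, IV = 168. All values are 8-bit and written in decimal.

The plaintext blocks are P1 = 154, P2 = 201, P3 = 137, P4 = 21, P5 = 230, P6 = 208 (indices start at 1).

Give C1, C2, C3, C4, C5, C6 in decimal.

C1 = 149, C2 = 191, C3 = 228, C4 = 65, C5 = 173, C6 = 226

OFB encryption: S_i = E(K, S_{i−1}) with S_{0} = IV; C_i = P_i ⊕ S_i.
C1: S = E(K, 168) = 15; 154 ⊕ 15 = 149.
C2: S = E(K, 15) = 118; 201 ⊕ 118 = 191.
C3: S = E(K, 118) = 109; 137 ⊕ 109 = 228.
C4: S = E(K, 109) = 84; 21 ⊕ 84 = 65.
C5: S = E(K, 84) = 75; 230 ⊕ 75 = 173.
C6: S = E(K, 75) = 50; 208 ⊕ 50 = 226.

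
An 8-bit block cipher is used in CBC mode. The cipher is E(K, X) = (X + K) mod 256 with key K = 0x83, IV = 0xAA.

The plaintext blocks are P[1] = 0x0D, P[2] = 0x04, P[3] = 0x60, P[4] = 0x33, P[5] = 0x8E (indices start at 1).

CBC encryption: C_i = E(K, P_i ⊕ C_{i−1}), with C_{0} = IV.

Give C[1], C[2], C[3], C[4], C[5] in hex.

C[1]: P[1] ⊕ 0xAA = 0xA7; E(K, 0xA7) = 0x2A.
C[2]: P[2] ⊕ 0x2A = 0x2E; E(K, 0x2E) = 0xB1.
C[3]: P[3] ⊕ 0xB1 = 0xD1; E(K, 0xD1) = 0x54.
C[4]: P[4] ⊕ 0x54 = 0x67; E(K, 0x67) = 0xEA.
C[5]: P[5] ⊕ 0xEA = 0x64; E(K, 0x64) = 0xE7.

C[1] = 0x2A, C[2] = 0xB1, C[3] = 0x54, C[4] = 0xEA, C[5] = 0xE7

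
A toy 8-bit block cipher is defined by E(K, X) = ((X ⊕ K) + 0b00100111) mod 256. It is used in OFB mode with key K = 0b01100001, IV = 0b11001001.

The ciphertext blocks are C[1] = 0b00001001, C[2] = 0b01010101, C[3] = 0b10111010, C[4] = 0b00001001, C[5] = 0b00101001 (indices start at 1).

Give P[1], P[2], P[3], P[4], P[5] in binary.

P[1] = 0b11000110, P[2] = 0b10000000, P[3] = 0b01100001, P[4] = 0b11101000, P[5] = 0b10001110

OFB decryption: S_i = E(K, S_{i−1}) with S_{0} = IV; P_i = C_i ⊕ S_i.
P[1]: S = E(K, 0b11001001) = 0b11001111; 0b00001001 ⊕ 0b11001111 = 0b11000110.
P[2]: S = E(K, 0b11001111) = 0b11010101; 0b01010101 ⊕ 0b11010101 = 0b10000000.
P[3]: S = E(K, 0b11010101) = 0b11011011; 0b10111010 ⊕ 0b11011011 = 0b01100001.
P[4]: S = E(K, 0b11011011) = 0b11100001; 0b00001001 ⊕ 0b11100001 = 0b11101000.
P[5]: S = E(K, 0b11100001) = 0b10100111; 0b00101001 ⊕ 0b10100111 = 0b10001110.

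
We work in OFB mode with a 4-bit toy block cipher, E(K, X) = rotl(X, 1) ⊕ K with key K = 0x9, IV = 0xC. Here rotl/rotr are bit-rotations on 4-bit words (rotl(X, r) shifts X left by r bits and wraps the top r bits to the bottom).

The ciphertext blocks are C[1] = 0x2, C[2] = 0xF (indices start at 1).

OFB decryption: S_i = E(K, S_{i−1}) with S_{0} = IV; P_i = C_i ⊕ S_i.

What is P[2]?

P[1]: S = E(K, 0xC) = 0x0; 0x2 ⊕ 0x0 = 0x2.
P[2]: S = E(K, 0x0) = 0x9; 0xF ⊕ 0x9 = 0x6.

P[2] = 0x6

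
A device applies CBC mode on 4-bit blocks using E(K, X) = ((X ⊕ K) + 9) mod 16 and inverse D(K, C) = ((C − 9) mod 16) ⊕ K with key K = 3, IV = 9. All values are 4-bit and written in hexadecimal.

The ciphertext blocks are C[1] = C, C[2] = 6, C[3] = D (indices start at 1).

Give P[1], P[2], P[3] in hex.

P[1] = 9, P[2] = 2, P[3] = 1

CBC decryption: P_i = D(K, C_i) ⊕ C_{i−1}, with C_{0} = IV.
P[1]: D(K, C) = 0; 0 ⊕ 9 = 9.
P[2]: D(K, 6) = E; E ⊕ C = 2.
P[3]: D(K, D) = 7; 7 ⊕ 6 = 1.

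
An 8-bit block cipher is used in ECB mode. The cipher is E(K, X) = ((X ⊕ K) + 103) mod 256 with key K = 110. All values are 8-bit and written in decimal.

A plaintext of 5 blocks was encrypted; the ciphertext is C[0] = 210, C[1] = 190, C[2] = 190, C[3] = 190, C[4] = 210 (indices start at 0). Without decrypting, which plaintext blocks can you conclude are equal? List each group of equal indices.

ECB encrypts each block independently with the same key, so equal ciphertext blocks imply equal plaintext blocks.
C[0] = C[4] = 210, so P[0] = P[4].
C[1] = C[2] = C[3] = 190, so P[1] = P[2] = P[3].

P[0] = P[4]; P[1] = P[2] = P[3]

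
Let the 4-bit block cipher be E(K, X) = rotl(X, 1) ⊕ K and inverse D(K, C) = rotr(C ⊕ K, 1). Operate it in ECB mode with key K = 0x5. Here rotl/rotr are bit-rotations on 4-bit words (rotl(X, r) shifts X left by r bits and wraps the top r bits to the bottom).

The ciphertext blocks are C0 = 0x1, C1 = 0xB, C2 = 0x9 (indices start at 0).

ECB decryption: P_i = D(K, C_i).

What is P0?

P0: D(K, 0x1) = 0x2.

P0 = 0x2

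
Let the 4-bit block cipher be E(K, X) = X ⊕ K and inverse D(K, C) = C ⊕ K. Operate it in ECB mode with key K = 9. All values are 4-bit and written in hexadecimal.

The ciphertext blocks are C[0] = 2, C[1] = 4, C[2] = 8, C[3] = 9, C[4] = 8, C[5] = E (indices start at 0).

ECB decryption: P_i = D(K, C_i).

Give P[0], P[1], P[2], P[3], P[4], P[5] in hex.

P[0]: D(K, 2) = B.
P[1]: D(K, 4) = D.
P[2]: D(K, 8) = 1.
P[3]: D(K, 9) = 0.
P[4]: D(K, 8) = 1.
P[5]: D(K, E) = 7.

P[0] = B, P[1] = D, P[2] = 1, P[3] = 0, P[4] = 1, P[5] = 7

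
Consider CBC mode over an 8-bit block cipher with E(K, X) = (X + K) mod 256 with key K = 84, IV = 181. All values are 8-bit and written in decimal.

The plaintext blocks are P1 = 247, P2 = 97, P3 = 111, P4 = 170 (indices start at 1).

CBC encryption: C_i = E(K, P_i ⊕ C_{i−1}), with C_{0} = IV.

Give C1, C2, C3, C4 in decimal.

C1: P1 ⊕ 181 = 66; E(K, 66) = 150.
C2: P2 ⊕ 150 = 247; E(K, 247) = 75.
C3: P3 ⊕ 75 = 36; E(K, 36) = 120.
C4: P4 ⊕ 120 = 210; E(K, 210) = 38.

C1 = 150, C2 = 75, C3 = 120, C4 = 38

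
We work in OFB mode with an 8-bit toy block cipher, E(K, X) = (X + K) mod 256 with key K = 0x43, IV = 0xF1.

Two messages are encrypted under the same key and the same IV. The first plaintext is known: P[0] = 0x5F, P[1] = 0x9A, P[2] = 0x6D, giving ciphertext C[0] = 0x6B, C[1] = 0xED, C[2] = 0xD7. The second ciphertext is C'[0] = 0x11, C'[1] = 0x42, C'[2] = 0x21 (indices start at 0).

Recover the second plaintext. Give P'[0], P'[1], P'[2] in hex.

In OFB with a reused IV, both messages share the same keystream S_i, so C_i ⊕ C'_i = P_i ⊕ P'_i and thus P'_i = P_i ⊕ C_i ⊕ C'_i.
P'[0]: 0x5F ⊕ 0x6B ⊕ 0x11 = 0x25.
P'[1]: 0x9A ⊕ 0xED ⊕ 0x42 = 0x35.
P'[2]: 0x6D ⊕ 0xD7 ⊕ 0x21 = 0x9B.

P'[0] = 0x25, P'[1] = 0x35, P'[2] = 0x9B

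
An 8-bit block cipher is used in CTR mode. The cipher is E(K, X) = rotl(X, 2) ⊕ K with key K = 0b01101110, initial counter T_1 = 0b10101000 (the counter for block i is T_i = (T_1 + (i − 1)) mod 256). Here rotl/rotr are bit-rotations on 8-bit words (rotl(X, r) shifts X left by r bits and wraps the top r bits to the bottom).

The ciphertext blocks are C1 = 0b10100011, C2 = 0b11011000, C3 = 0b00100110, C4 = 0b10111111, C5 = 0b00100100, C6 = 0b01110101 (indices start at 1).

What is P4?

CTR decryption: S_i = E(K, T_i) where T_i is the counter for block i; P_i = C_i ⊕ S_i.
P4: T = 0b10101011, S = E(K, T) = 0b11000000; 0b10111111 ⊕ 0b11000000 = 0b01111111.

P4 = 0b01111111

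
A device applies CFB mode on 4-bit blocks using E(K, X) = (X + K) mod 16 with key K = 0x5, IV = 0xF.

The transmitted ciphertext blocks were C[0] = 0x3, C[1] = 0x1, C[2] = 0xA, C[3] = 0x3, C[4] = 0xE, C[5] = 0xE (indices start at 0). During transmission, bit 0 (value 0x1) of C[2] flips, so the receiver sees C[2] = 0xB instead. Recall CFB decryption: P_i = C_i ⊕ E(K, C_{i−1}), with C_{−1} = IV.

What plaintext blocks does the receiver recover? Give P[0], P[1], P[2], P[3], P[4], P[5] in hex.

Only C[2] changed, to 0xB. In CFB, a change in C_i flips the same bit in P_i and garbles P_{i+1}. Decrypting the received ciphertext:
P[0]: E(K, 0xF) = 0x4; 0x3 ⊕ 0x4 = 0x7.
P[1]: E(K, 0x3) = 0x8; 0x1 ⊕ 0x8 = 0x9.
P[2]: E(K, 0x1) = 0x6; 0xB ⊕ 0x6 = 0xD.
P[3]: E(K, 0xB) = 0x0; 0x3 ⊕ 0x0 = 0x3.
P[4]: E(K, 0x3) = 0x8; 0xE ⊕ 0x8 = 0x6.
P[5]: E(K, 0xE) = 0x3; 0xE ⊕ 0x3 = 0xD.
Blocks that differ from the original plaintext: P[2], P[3].

P[0] = 0x7, P[1] = 0x9, P[2] = 0xD, P[3] = 0x3, P[4] = 0x6, P[5] = 0xD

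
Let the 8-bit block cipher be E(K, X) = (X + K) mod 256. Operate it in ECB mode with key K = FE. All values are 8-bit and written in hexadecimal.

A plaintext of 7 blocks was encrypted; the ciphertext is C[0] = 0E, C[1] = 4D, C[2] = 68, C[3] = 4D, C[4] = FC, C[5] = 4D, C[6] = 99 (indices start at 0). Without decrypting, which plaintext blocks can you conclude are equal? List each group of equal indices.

ECB encrypts each block independently with the same key, so equal ciphertext blocks imply equal plaintext blocks.
C[1] = C[3] = C[5] = 4D, so P[1] = P[3] = P[5].

P[1] = P[3] = P[5]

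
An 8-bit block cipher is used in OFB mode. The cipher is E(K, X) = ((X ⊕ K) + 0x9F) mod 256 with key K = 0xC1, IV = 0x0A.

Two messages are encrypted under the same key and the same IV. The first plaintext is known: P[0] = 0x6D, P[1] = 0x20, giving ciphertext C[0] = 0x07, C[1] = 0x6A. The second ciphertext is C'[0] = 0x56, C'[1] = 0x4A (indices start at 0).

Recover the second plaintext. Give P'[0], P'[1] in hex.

P'[0] = 0x3C, P'[1] = 0x00

In OFB with a reused IV, both messages share the same keystream S_i, so C_i ⊕ C'_i = P_i ⊕ P'_i and thus P'_i = P_i ⊕ C_i ⊕ C'_i.
P'[0]: 0x6D ⊕ 0x07 ⊕ 0x56 = 0x3C.
P'[1]: 0x20 ⊕ 0x6A ⊕ 0x4A = 0x00.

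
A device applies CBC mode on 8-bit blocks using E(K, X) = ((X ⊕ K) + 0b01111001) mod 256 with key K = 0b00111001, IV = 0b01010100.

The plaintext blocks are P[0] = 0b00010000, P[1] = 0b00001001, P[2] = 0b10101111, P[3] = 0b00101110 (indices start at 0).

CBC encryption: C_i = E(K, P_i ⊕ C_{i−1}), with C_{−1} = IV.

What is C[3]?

C[0]: P[0] ⊕ 0b01010100 = 0b01000100; E(K, 0b01000100) = 0b11110110.
C[1]: P[1] ⊕ 0b11110110 = 0b11111111; E(K, 0b11111111) = 0b00111111.
C[2]: P[2] ⊕ 0b00111111 = 0b10010000; E(K, 0b10010000) = 0b00100010.
C[3]: P[3] ⊕ 0b00100010 = 0b00001100; E(K, 0b00001100) = 0b10101110.

C[3] = 0b10101110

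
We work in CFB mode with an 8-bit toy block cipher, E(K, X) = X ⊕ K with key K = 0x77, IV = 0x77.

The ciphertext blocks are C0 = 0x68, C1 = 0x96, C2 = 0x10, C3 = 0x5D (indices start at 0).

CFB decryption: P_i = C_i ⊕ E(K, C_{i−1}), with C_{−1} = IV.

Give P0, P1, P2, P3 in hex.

P0 = 0x68, P1 = 0x89, P2 = 0xF1, P3 = 0x3A

P0: E(K, 0x77) = 0x00; 0x68 ⊕ 0x00 = 0x68.
P1: E(K, 0x68) = 0x1F; 0x96 ⊕ 0x1F = 0x89.
P2: E(K, 0x96) = 0xE1; 0x10 ⊕ 0xE1 = 0xF1.
P3: E(K, 0x10) = 0x67; 0x5D ⊕ 0x67 = 0x3A.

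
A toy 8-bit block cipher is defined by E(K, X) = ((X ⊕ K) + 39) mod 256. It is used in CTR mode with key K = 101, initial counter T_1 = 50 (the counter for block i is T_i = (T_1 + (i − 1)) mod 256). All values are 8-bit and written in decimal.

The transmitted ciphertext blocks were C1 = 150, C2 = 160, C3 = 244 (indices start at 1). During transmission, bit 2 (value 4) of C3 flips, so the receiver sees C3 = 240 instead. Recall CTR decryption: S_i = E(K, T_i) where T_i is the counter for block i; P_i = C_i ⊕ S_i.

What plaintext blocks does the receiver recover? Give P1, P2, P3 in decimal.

Only C3 changed, to 240. In CTR, a change in C_i flips the same bit in P_i only; the keystream is unaffected. Decrypting the received ciphertext:
P1: T = 50, S = E(K, T) = 126; 150 ⊕ 126 = 232.
P2: T = 51, S = E(K, T) = 125; 160 ⊕ 125 = 221.
P3: T = 52, S = E(K, T) = 120; 240 ⊕ 120 = 136.
Blocks that differ from the original plaintext: P3.

P1 = 232, P2 = 221, P3 = 136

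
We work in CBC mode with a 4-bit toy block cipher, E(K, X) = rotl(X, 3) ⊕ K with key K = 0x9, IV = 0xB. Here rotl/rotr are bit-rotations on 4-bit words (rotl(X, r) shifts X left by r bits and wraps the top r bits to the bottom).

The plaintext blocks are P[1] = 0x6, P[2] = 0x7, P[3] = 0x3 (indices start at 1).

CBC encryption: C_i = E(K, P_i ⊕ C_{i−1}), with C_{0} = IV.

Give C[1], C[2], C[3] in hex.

C[1] = 0x7, C[2] = 0x9, C[3] = 0xC

C[1]: P[1] ⊕ 0xB = 0xD; E(K, 0xD) = 0x7.
C[2]: P[2] ⊕ 0x7 = 0x0; E(K, 0x0) = 0x9.
C[3]: P[3] ⊕ 0x9 = 0xA; E(K, 0xA) = 0xC.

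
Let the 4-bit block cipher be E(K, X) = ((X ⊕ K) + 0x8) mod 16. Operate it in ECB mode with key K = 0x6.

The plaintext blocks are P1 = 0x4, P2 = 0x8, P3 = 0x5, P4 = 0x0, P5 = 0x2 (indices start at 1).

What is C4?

ECB encryption: C_i = E(K, P_i).
C4: E(K, 0x0) = 0xE.

C4 = 0xE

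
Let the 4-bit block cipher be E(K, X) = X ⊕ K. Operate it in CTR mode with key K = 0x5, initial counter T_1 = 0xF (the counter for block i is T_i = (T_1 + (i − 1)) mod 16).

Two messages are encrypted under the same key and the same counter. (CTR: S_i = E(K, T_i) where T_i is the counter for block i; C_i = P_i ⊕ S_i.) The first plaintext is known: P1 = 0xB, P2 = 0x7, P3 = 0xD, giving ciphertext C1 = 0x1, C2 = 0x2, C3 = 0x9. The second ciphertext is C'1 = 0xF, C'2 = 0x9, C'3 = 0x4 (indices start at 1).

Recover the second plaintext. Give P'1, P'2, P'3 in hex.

P'1 = 0x5, P'2 = 0xC, P'3 = 0x0

In CTR with a reused counter, both messages share the same keystream S_i, so C_i ⊕ C'_i = P_i ⊕ P'_i and thus P'_i = P_i ⊕ C_i ⊕ C'_i.
P'1: 0xB ⊕ 0x1 ⊕ 0xF = 0x5.
P'2: 0x7 ⊕ 0x2 ⊕ 0x9 = 0xC.
P'3: 0xD ⊕ 0x9 ⊕ 0x4 = 0x0.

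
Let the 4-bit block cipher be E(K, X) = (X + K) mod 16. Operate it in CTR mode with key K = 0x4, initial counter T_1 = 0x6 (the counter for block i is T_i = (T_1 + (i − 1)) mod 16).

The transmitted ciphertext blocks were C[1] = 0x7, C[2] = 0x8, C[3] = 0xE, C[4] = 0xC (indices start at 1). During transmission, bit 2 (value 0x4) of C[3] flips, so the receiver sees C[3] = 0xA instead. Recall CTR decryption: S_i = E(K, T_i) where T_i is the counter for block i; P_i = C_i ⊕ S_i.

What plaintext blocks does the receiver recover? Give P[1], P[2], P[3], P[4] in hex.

Only C[3] changed, to 0xA. In CTR, a change in C_i flips the same bit in P_i only; the keystream is unaffected. Decrypting the received ciphertext:
P[1]: T = 0x6, S = E(K, T) = 0xA; 0x7 ⊕ 0xA = 0xD.
P[2]: T = 0x7, S = E(K, T) = 0xB; 0x8 ⊕ 0xB = 0x3.
P[3]: T = 0x8, S = E(K, T) = 0xC; 0xA ⊕ 0xC = 0x6.
P[4]: T = 0x9, S = E(K, T) = 0xD; 0xC ⊕ 0xD = 0x1.
Blocks that differ from the original plaintext: P[3].

P[1] = 0xD, P[2] = 0x3, P[3] = 0x6, P[4] = 0x1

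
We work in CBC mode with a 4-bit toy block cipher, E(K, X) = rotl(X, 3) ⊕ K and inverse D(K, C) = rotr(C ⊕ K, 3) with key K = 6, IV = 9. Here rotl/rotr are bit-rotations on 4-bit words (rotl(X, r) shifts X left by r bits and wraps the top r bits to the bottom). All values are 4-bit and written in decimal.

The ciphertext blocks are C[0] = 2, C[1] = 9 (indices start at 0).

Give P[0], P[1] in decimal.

CBC decryption: P_i = D(K, C_i) ⊕ C_{i−1}, with C_{−1} = IV.
P[0]: D(K, 2) = 8; 8 ⊕ 9 = 1.
P[1]: D(K, 9) = 15; 15 ⊕ 2 = 13.

P[0] = 1, P[1] = 13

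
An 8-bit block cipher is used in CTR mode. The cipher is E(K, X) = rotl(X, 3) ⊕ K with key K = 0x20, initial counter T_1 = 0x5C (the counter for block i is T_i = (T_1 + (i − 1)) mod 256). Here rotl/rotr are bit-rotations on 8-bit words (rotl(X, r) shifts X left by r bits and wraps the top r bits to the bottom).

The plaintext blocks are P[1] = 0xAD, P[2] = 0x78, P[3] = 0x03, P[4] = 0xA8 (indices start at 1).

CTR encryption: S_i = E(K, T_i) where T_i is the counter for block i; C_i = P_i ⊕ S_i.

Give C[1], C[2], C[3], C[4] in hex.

C[1]: T = 0x5C, S = E(K, T) = 0xC2; 0xAD ⊕ 0xC2 = 0x6F.
C[2]: T = 0x5D, S = E(K, T) = 0xCA; 0x78 ⊕ 0xCA = 0xB2.
C[3]: T = 0x5E, S = E(K, T) = 0xD2; 0x03 ⊕ 0xD2 = 0xD1.
C[4]: T = 0x5F, S = E(K, T) = 0xDA; 0xA8 ⊕ 0xDA = 0x72.

C[1] = 0x6F, C[2] = 0xB2, C[3] = 0xD1, C[4] = 0x72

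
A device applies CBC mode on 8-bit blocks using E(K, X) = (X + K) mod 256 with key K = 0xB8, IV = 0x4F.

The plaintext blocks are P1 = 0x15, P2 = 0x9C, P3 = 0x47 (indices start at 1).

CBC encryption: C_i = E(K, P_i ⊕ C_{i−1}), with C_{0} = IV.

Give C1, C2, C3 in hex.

C1: P1 ⊕ 0x4F = 0x5A; E(K, 0x5A) = 0x12.
C2: P2 ⊕ 0x12 = 0x8E; E(K, 0x8E) = 0x46.
C3: P3 ⊕ 0x46 = 0x01; E(K, 0x01) = 0xB9.

C1 = 0x12, C2 = 0x46, C3 = 0xB9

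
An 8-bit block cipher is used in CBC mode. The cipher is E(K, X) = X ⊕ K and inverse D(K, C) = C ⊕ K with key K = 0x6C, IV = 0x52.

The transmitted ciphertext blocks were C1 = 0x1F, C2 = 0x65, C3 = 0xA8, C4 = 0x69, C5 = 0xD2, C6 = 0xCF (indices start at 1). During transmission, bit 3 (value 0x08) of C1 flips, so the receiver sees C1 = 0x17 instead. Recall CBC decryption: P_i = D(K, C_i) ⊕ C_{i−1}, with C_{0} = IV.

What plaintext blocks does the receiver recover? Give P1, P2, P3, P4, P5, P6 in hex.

P1 = 0x29, P2 = 0x1E, P3 = 0xA1, P4 = 0xAD, P5 = 0xD7, P6 = 0x71

Only C1 changed, to 0x17. In CBC, a change in C_i garbles P_i and flips the same bit in P_{i+1}. Decrypting the received ciphertext:
P1: D(K, 0x17) = 0x7B; 0x7B ⊕ 0x52 = 0x29.
P2: D(K, 0x65) = 0x09; 0x09 ⊕ 0x17 = 0x1E.
P3: D(K, 0xA8) = 0xC4; 0xC4 ⊕ 0x65 = 0xA1.
P4: D(K, 0x69) = 0x05; 0x05 ⊕ 0xA8 = 0xAD.
P5: D(K, 0xD2) = 0xBE; 0xBE ⊕ 0x69 = 0xD7.
P6: D(K, 0xCF) = 0xA3; 0xA3 ⊕ 0xD2 = 0x71.
Blocks that differ from the original plaintext: P1, P2.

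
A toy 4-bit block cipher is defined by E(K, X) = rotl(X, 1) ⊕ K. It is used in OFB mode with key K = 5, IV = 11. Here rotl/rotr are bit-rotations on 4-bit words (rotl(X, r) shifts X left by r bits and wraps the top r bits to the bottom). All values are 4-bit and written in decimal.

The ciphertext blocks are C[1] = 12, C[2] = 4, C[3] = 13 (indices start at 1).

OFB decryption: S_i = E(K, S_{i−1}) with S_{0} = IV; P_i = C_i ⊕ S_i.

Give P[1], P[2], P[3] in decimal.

P[1]: S = E(K, 11) = 2; 12 ⊕ 2 = 14.
P[2]: S = E(K, 2) = 1; 4 ⊕ 1 = 5.
P[3]: S = E(K, 1) = 7; 13 ⊕ 7 = 10.

P[1] = 14, P[2] = 5, P[3] = 10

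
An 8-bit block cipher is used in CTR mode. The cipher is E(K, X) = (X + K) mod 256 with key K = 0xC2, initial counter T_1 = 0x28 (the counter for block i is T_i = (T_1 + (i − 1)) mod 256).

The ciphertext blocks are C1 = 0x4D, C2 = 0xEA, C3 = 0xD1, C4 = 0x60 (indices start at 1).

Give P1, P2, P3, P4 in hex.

CTR decryption: S_i = E(K, T_i) where T_i is the counter for block i; P_i = C_i ⊕ S_i.
P1: T = 0x28, S = E(K, T) = 0xEA; 0x4D ⊕ 0xEA = 0xA7.
P2: T = 0x29, S = E(K, T) = 0xEB; 0xEA ⊕ 0xEB = 0x01.
P3: T = 0x2A, S = E(K, T) = 0xEC; 0xD1 ⊕ 0xEC = 0x3D.
P4: T = 0x2B, S = E(K, T) = 0xED; 0x60 ⊕ 0xED = 0x8D.

P1 = 0xA7, P2 = 0x01, P3 = 0x3D, P4 = 0x8D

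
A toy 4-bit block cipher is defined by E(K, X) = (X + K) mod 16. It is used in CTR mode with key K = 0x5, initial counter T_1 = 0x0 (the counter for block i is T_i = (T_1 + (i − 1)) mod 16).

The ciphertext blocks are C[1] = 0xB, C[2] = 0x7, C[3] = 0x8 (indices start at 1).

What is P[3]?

P[3] = 0xF

CTR decryption: S_i = E(K, T_i) where T_i is the counter for block i; P_i = C_i ⊕ S_i.
P[3]: T = 0x2, S = E(K, T) = 0x7; 0x8 ⊕ 0x7 = 0xF.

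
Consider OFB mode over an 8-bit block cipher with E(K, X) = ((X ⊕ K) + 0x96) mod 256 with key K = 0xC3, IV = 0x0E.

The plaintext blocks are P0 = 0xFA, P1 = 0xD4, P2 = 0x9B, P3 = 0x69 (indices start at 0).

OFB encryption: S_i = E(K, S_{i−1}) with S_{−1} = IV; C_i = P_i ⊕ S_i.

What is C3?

C3 = 0xB7

C0: S = E(K, 0x0E) = 0x63; 0xFA ⊕ 0x63 = 0x99.
C1: S = E(K, 0x63) = 0x36; 0xD4 ⊕ 0x36 = 0xE2.
C2: S = E(K, 0x36) = 0x8B; 0x9B ⊕ 0x8B = 0x10.
C3: S = E(K, 0x8B) = 0xDE; 0x69 ⊕ 0xDE = 0xB7.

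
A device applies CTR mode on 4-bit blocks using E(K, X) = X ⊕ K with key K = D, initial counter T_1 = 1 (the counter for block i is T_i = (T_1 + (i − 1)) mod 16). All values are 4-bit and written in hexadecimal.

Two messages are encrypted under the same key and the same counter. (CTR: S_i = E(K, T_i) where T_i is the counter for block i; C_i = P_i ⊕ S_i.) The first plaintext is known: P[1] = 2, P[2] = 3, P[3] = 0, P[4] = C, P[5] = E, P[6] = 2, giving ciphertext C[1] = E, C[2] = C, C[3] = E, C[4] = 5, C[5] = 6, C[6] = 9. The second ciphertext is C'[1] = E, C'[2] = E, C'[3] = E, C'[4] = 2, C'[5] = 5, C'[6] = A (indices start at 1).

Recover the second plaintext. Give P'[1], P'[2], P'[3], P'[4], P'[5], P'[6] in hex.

P'[1] = 2, P'[2] = 1, P'[3] = 0, P'[4] = B, P'[5] = D, P'[6] = 1

In CTR with a reused counter, both messages share the same keystream S_i, so C_i ⊕ C'_i = P_i ⊕ P'_i and thus P'_i = P_i ⊕ C_i ⊕ C'_i.
P'[1]: 2 ⊕ E ⊕ E = 2.
P'[2]: 3 ⊕ C ⊕ E = 1.
P'[3]: 0 ⊕ E ⊕ E = 0.
P'[4]: C ⊕ 5 ⊕ 2 = B.
P'[5]: E ⊕ 6 ⊕ 5 = D.
P'[6]: 2 ⊕ 9 ⊕ A = 1.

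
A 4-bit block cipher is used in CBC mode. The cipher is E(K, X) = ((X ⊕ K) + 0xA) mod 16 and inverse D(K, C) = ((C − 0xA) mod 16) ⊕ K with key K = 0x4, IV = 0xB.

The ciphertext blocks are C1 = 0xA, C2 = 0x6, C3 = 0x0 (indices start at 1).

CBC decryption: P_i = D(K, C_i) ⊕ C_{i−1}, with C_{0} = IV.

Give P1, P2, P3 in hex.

P1: D(K, 0xA) = 0x4; 0x4 ⊕ 0xB = 0xF.
P2: D(K, 0x6) = 0x8; 0x8 ⊕ 0xA = 0x2.
P3: D(K, 0x0) = 0x2; 0x2 ⊕ 0x6 = 0x4.

P1 = 0xF, P2 = 0x2, P3 = 0x4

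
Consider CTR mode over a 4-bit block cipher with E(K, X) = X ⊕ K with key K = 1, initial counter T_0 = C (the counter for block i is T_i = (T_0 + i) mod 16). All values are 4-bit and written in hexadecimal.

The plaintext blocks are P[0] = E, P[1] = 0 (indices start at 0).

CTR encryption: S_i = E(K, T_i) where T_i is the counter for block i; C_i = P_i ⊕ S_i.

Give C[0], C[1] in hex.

C[0]: T = C, S = E(K, T) = D; E ⊕ D = 3.
C[1]: T = D, S = E(K, T) = C; 0 ⊕ C = C.

C[0] = 3, C[1] = C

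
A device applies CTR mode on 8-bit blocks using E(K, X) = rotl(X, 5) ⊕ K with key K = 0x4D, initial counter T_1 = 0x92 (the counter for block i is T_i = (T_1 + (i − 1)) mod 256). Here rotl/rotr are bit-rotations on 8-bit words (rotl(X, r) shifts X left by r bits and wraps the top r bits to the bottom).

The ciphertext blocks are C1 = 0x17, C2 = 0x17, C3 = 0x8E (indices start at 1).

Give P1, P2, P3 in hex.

P1 = 0x08, P2 = 0x28, P3 = 0x51

CTR decryption: S_i = E(K, T_i) where T_i is the counter for block i; P_i = C_i ⊕ S_i.
P1: T = 0x92, S = E(K, T) = 0x1F; 0x17 ⊕ 0x1F = 0x08.
P2: T = 0x93, S = E(K, T) = 0x3F; 0x17 ⊕ 0x3F = 0x28.
P3: T = 0x94, S = E(K, T) = 0xDF; 0x8E ⊕ 0xDF = 0x51.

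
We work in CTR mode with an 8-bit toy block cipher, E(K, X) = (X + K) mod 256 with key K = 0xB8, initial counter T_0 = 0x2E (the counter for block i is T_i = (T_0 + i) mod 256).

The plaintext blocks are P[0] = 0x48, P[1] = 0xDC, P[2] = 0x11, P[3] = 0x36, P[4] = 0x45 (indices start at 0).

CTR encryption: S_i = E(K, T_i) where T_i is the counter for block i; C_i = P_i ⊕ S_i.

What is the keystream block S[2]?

0xE8

C[0]: T = 0x2E, S = E(K, T) = 0xE6; 0x48 ⊕ 0xE6 = 0xAE.
C[1]: T = 0x2F, S = E(K, T) = 0xE7; 0xDC ⊕ 0xE7 = 0x3B.
C[2]: T = 0x30, S = E(K, T) = 0xE8; 0x11 ⊕ 0xE8 = 0xF9.
So S[2] = 0xE8.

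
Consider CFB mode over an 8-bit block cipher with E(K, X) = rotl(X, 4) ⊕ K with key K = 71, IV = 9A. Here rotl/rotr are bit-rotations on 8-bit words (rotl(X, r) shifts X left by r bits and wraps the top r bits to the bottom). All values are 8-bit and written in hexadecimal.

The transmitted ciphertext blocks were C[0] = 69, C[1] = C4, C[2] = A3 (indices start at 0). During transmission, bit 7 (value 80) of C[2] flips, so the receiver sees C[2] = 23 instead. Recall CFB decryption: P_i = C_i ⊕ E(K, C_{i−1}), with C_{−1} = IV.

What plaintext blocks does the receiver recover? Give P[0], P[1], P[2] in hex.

Only C[2] changed, to 23. In CFB, a change in C_i flips the same bit in P_i and garbles P_{i+1}. Decrypting the received ciphertext:
P[0]: E(K, 9A) = D8; 69 ⊕ D8 = B1.
P[1]: E(K, 69) = E7; C4 ⊕ E7 = 23.
P[2]: E(K, C4) = 3D; 23 ⊕ 3D = 1E.
Blocks that differ from the original plaintext: P[2].

P[0] = B1, P[1] = 23, P[2] = 1E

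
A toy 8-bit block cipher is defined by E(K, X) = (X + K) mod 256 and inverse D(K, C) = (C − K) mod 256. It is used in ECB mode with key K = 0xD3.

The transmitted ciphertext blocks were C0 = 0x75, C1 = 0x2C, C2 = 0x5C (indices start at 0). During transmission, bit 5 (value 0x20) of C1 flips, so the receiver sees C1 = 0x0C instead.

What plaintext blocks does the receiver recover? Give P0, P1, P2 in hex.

P0 = 0xA2, P1 = 0x39, P2 = 0x89

ECB decryption: P_i = D(K, C_i).
Only C1 changed, to 0x0C. In ECB, a change in C_i affects only P_i. Decrypting the received ciphertext:
P0: D(K, 0x75) = 0xA2.
P1: D(K, 0x0C) = 0x39.
P2: D(K, 0x5C) = 0x89.
Blocks that differ from the original plaintext: P1.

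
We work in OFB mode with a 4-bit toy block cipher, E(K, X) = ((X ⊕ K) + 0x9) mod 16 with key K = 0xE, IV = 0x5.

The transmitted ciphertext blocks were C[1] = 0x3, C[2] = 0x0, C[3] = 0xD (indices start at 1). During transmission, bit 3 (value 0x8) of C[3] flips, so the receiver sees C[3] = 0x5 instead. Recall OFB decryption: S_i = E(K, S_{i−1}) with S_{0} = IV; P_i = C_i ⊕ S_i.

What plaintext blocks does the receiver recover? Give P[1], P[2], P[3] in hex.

P[1] = 0x7, P[2] = 0x3, P[3] = 0x3

Only C[3] changed, to 0x5. In OFB, a change in C_i flips the same bit in P_i only; the keystream is unaffected. Decrypting the received ciphertext:
P[1]: S = E(K, 0x5) = 0x4; 0x3 ⊕ 0x4 = 0x7.
P[2]: S = E(K, 0x4) = 0x3; 0x0 ⊕ 0x3 = 0x3.
P[3]: S = E(K, 0x3) = 0x6; 0x5 ⊕ 0x6 = 0x3.
Blocks that differ from the original plaintext: P[3].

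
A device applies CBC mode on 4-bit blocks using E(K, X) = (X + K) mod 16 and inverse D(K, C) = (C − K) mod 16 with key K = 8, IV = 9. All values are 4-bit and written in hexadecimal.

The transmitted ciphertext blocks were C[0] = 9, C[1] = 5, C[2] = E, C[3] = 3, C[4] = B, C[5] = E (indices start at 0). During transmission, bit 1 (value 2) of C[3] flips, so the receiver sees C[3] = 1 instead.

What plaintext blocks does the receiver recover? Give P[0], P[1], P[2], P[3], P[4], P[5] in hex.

P[0] = 8, P[1] = 4, P[2] = 3, P[3] = 7, P[4] = 2, P[5] = D

CBC decryption: P_i = D(K, C_i) ⊕ C_{i−1}, with C_{−1} = IV.
Only C[3] changed, to 1. In CBC, a change in C_i garbles P_i and flips the same bit in P_{i+1}. Decrypting the received ciphertext:
P[0]: D(K, 9) = 1; 1 ⊕ 9 = 8.
P[1]: D(K, 5) = D; D ⊕ 9 = 4.
P[2]: D(K, E) = 6; 6 ⊕ 5 = 3.
P[3]: D(K, 1) = 9; 9 ⊕ E = 7.
P[4]: D(K, B) = 3; 3 ⊕ 1 = 2.
P[5]: D(K, E) = 6; 6 ⊕ B = D.
Blocks that differ from the original plaintext: P[3], P[4].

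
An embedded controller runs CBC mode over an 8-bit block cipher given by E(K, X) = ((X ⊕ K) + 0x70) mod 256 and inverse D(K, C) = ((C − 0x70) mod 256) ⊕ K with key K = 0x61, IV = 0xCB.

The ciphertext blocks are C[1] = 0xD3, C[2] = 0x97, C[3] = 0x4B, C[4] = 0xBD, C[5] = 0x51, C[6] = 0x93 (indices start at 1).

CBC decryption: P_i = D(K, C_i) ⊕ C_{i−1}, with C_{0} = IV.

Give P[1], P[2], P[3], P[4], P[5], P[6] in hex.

P[1] = 0xC9, P[2] = 0x95, P[3] = 0x2D, P[4] = 0x67, P[5] = 0x3D, P[6] = 0x13

P[1]: D(K, 0xD3) = 0x02; 0x02 ⊕ 0xCB = 0xC9.
P[2]: D(K, 0x97) = 0x46; 0x46 ⊕ 0xD3 = 0x95.
P[3]: D(K, 0x4B) = 0xBA; 0xBA ⊕ 0x97 = 0x2D.
P[4]: D(K, 0xBD) = 0x2C; 0x2C ⊕ 0x4B = 0x67.
P[5]: D(K, 0x51) = 0x80; 0x80 ⊕ 0xBD = 0x3D.
P[6]: D(K, 0x93) = 0x42; 0x42 ⊕ 0x51 = 0x13.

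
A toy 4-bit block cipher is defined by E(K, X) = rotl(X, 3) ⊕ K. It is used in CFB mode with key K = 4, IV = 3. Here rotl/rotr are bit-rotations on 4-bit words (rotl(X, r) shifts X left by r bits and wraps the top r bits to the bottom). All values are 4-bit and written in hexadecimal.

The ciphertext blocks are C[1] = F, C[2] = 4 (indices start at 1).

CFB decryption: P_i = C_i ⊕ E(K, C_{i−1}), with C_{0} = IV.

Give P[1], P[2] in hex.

P[1] = 2, P[2] = F

P[1]: E(K, 3) = D; F ⊕ D = 2.
P[2]: E(K, F) = B; 4 ⊕ B = F.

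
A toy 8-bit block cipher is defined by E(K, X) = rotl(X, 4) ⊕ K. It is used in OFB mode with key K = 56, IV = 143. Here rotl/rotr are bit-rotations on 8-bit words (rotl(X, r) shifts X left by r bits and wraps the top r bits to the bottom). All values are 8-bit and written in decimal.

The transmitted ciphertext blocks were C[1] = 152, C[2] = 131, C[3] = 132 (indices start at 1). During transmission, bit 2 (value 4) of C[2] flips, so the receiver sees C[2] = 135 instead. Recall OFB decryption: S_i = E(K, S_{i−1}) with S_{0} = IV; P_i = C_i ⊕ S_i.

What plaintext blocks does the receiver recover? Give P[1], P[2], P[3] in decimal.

Only C[2] changed, to 135. In OFB, a change in C_i flips the same bit in P_i only; the keystream is unaffected. Decrypting the received ciphertext:
P[1]: S = E(K, 143) = 192; 152 ⊕ 192 = 88.
P[2]: S = E(K, 192) = 52; 135 ⊕ 52 = 179.
P[3]: S = E(K, 52) = 123; 132 ⊕ 123 = 255.
Blocks that differ from the original plaintext: P[2].

P[1] = 88, P[2] = 179, P[3] = 255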